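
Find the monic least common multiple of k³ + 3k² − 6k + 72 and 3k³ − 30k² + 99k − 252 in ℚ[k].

Apply the Euclidean algorithm:
  k³ + 3k² − 6k + 72 = (1/3)(3k³ − 30k² + 99k − 252) + (13k² − 39k + 156)
  3k³ − 30k² + 99k − 252 = ((3/13)k − 21/13)(13k² − 39k + 156) + (0)
Last nonzero remainder: 13k² − 39k + 156. Dividing through by 13 gives the monic gcd k² − 3k + 12.
Then lcm(f, g) = f·g / gcd(f, g); expanding and making the result monic gives the answer.

k⁴ − 4k³ − 27k² + 114k − 504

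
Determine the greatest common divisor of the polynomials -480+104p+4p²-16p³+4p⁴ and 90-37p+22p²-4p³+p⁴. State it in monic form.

10-3p+p²

Euclidean algorithm in ℚ[p]:
  4p⁴-16p³+4p²+104p-480 = (4)(p⁴-4p³+22p²-37p+90) + (-84p²+252p-840)
  p⁴-4p³+22p²-37p+90 = (-(1/84)p²+(1/84)p-3/28)(-84p²+252p-840) + (0)
Last nonzero remainder: -84p²+252p-840. Dividing through by -84 gives the monic gcd p²-3p+10.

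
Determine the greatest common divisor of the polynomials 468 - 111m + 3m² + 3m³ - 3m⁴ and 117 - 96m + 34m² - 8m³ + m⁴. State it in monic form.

-39 + 19m - 5m² + m³

Repeated division with remainder:
  -3m⁴ + 3m³ + 3m² - 111m + 468 = (-3)(m⁴ - 8m³ + 34m² - 96m + 117) + (-21m³ + 105m² - 399m + 819)
  m⁴ - 8m³ + 34m² - 96m + 117 = (-(1/21)m + 1/7)(-21m³ + 105m² - 399m + 819) + (0)
Last nonzero remainder: -21m³ + 105m² - 399m + 819. Dividing through by -21 gives the monic gcd m³ - 5m² + 19m - 39.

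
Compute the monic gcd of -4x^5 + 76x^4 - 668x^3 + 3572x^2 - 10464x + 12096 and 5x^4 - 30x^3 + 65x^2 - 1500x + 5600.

Euclidean algorithm in ℚ[x]:
  -4x^5 + 76x^4 - 668x^3 + 3572x^2 - 10464x + 12096 = (-(4/5)x + 52/5)(5x^4 - 30x^3 + 65x^2 - 1500x + 5600) + (-304x^3 + 1696x^2 + 9616x - 46144)
  5x^4 - 30x^3 + 65x^2 - 1500x + 5600 = (-(5/304)x + 5/722)(-304x^3 + 1696x^2 + 9616x - 46144) + ((76320/361)x^2 - (839520/361)x + 2136960/361)
  -304x^3 + 1696x^2 + 9616x - 46144 = (-(6859/4770)x - 37183/4770)((76320/361)x^2 - (839520/361)x + 2136960/361) + (0)
Last nonzero remainder: (76320/361)x^2 - (839520/361)x + 2136960/361. Dividing through by 76320/361 gives the monic gcd x^2 - 11x + 28.

x^2 - 11x + 28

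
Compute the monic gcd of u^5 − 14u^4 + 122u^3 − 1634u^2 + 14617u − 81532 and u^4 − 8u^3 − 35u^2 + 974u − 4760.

u^2 − 11u + 68

Euclidean algorithm in ℚ[u]:
  u^5 − 14u^4 + 122u^3 − 1634u^2 + 14617u − 81532 = (u − 6)(u^4 − 8u^3 − 35u^2 + 974u − 4760) + (109u^3 − 2818u^2 + 25221u − 110092)
  u^4 − 8u^3 − 35u^2 + 974u − 4760 = ((1/109)u + 1946/11881)(109u^3 − 2818u^2 + 25221u − 110092) + ((2318904/11881)u^2 − (25507944/11881)u + 157685472/11881)
  109u^3 − 2818u^2 + 25221u − 110092 = ((1295029/2318904)u − 19235339/2318904)((2318904/11881)u^2 − (25507944/11881)u + 157685472/11881) + (0)
Last nonzero remainder: (2318904/11881)u^2 − (25507944/11881)u + 157685472/11881. Dividing through by 2318904/11881 gives the monic gcd u^2 − 11u + 68.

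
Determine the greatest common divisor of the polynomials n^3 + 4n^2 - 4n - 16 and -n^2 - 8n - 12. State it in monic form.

n + 2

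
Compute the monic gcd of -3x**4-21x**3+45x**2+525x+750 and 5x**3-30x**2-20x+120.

x+2

Repeated division with remainder:
  -3x**4-21x**3+45x**2+525x+750 = (-(3/5)x-39/5)(5x**3-30x**2-20x+120) + (-201x**2+441x+1686)
  5x**3-30x**2-20x+120 = (-(5/201)x+425/4489)(-201x**2+441x+1686) + (-(88935/4489)x-177870/4489)
  -201x**2+441x+1686 = ((300763/29645)x-1261409/29645)(-(88935/4489)x-177870/4489) + (0)
Last nonzero remainder: -(88935/4489)x-177870/4489. Dividing through by -88935/4489 gives the monic gcd x+2.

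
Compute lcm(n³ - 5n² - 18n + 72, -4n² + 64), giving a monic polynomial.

n⁴ - 9n³ + 2n² + 144n - 288

Repeated division with remainder:
  n³ - 5n² - 18n + 72 = (-(1/4)n + 5/4)(-4n² + 64) + (-2n - 8)
  -4n² + 64 = (2n - 8)(-2n - 8) + (0)
Last nonzero remainder: -2n - 8. Dividing through by -2 gives the monic gcd n + 4.
Then lcm(f, g) = f·g / gcd(f, g); expanding and making the result monic gives the answer.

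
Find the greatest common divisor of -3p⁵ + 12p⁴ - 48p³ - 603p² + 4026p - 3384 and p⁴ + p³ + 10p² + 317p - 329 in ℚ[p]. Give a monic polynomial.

p³ - 6p² + 52p - 47

By polynomial division,
  -3p⁵ + 12p⁴ - 48p³ - 603p² + 4026p - 3384 = (-3p + 15)(p⁴ + p³ + 10p² + 317p - 329) + (-33p³ + 198p² - 1716p + 1551)
  p⁴ + p³ + 10p² + 317p - 329 = (-(1/33)p - 7/33)(-33p³ + 198p² - 1716p + 1551) + (0)
Last nonzero remainder: -33p³ + 198p² - 1716p + 1551. Dividing through by -33 gives the monic gcd p³ - 6p² + 52p - 47.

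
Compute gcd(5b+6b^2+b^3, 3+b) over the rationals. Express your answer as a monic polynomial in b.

Apply the Euclidean algorithm:
  b^3+6b^2+5b = (b^2+3b-4)(b+3) + (12)
  b+3 = ((1/12)b+1/4)(12) + (0)
The last nonzero remainder is the constant 12, so the polynomials are coprime and gcd = 1.

1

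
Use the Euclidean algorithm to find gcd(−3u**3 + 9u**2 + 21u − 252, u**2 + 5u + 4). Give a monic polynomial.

Repeated division with remainder:
  −3u**3 + 9u**2 + 21u − 252 = (−3u + 24)(u**2 + 5u + 4) + (−87u − 348)
  u**2 + 5u + 4 = (−(1/87)u − 1/87)(−87u − 348) + (0)
Last nonzero remainder: −87u − 348. Dividing through by −87 gives the monic gcd u + 4.

u + 4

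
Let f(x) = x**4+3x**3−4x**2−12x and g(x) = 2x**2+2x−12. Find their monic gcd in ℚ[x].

x**2+x−6

Euclidean algorithm in ℚ[x]:
  x**4+3x**3−4x**2−12x = ((1/2)x**2+x)(2x**2+2x−12) + (0)
Last nonzero remainder: 2x**2+2x−12. Dividing through by 2 gives the monic gcd x**2+x−6.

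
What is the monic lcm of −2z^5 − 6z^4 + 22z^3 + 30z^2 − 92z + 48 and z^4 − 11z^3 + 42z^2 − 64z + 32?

Euclidean algorithm in ℚ[z]:
  −2z^5 − 6z^4 + 22z^3 + 30z^2 − 92z + 48 = (−2z − 28)(z^4 − 11z^3 + 42z^2 − 64z + 32) + (−202z^3 + 1078z^2 − 1820z + 944)
  z^4 − 11z^3 + 42z^2 − 64z + 32 = (−(1/202)z + 286/10201)(−202z^3 + 1078z^2 − 1820z + 944) + ((28224/10201)z^2 − (84672/10201)z + 56448/10201)
  −202z^3 + 1078z^2 − 1820z + 944 = (−(1030301/14112)z + 601859/3528)((28224/10201)z^2 − (84672/10201)z + 56448/10201) + (0)
Last nonzero remainder: (28224/10201)z^2 − (84672/10201)z + 56448/10201. Dividing through by 28224/10201 gives the monic gcd z^2 − 3z + 2.
Then lcm(f, g) = f·g / gcd(f, g); expanding and making the result monic gives the answer.

z^7 − 5z^6 − 19z^5 + 121z^4 − 10z^3 − 632z^2 + 928z − 384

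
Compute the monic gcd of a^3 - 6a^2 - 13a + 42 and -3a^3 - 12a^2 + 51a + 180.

a + 3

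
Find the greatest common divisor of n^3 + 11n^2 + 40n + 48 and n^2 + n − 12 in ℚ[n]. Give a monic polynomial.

n + 4

Apply the Euclidean algorithm:
  n^3 + 11n^2 + 40n + 48 = (n + 10)(n^2 + n − 12) + (42n + 168)
  n^2 + n − 12 = ((1/42)n − 1/14)(42n + 168) + (0)
Last nonzero remainder: 42n + 168. Dividing through by 42 gives the monic gcd n + 4.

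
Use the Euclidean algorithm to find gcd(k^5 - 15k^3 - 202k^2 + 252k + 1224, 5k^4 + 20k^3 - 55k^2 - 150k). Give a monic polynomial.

k^2 - k - 6

Euclidean algorithm in ℚ[k]:
  k^5 - 15k^3 - 202k^2 + 252k + 1224 = ((1/5)k - 4/5)(5k^4 + 20k^3 - 55k^2 - 150k) + (12k^3 - 216k^2 + 132k + 1224)
  5k^4 + 20k^3 - 55k^2 - 150k = ((5/12)k + 55/6)(12k^3 - 216k^2 + 132k + 1224) + (1870k^2 - 1870k - 11220)
  12k^3 - 216k^2 + 132k + 1224 = ((6/935)k - 6/55)(1870k^2 - 1870k - 11220) + (0)
Last nonzero remainder: 1870k^2 - 1870k - 11220. Dividing through by 1870 gives the monic gcd k^2 - k - 6.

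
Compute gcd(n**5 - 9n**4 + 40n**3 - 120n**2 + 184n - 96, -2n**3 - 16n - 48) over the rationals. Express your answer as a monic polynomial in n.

n**2 - 2n + 12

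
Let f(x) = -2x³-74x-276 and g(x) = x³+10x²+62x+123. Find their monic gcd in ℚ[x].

By polynomial division,
  -2x³-74x-276 = (-2)(x³+10x²+62x+123) + (20x²+50x-30)
  x³+10x²+62x+123 = ((1/20)x+3/8)(20x²+50x-30) + ((179/4)x+537/4)
  20x²+50x-30 = ((80/179)x-40/179)((179/4)x+537/4) + (0)
Last nonzero remainder: (179/4)x+537/4. Dividing through by 179/4 gives the monic gcd x+3.

x+3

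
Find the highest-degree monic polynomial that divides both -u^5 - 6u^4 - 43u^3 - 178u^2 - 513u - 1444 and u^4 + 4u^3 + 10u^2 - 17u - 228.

By polynomial division,
  -u^5 - 6u^4 - 43u^3 - 178u^2 - 513u - 1444 = (-u - 2)(u^4 + 4u^3 + 10u^2 - 17u - 228) + (-25u^3 - 175u^2 - 775u - 1900)
  u^4 + 4u^3 + 10u^2 - 17u - 228 = (-(1/25)u + 3/25)(-25u^3 - 175u^2 - 775u - 1900) + (0)
Last nonzero remainder: -25u^3 - 175u^2 - 775u - 1900. Dividing through by -25 gives the monic gcd u^3 + 7u^2 + 31u + 76.

u^3 + 7u^2 + 31u + 76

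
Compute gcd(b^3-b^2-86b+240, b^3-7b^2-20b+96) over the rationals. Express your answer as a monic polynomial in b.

b^2-11b+24

Repeated division with remainder:
  b^3-b^2-86b+240 = (b^3-7b^2-20b+96) + (6b^2-66b+144)
  b^3-7b^2-20b+96 = ((1/6)b+2/3)(6b^2-66b+144) + (0)
Last nonzero remainder: 6b^2-66b+144. Dividing through by 6 gives the monic gcd b^2-11b+24.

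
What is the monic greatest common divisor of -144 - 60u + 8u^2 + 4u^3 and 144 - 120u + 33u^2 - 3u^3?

-4 + u

By polynomial division,
  4u^3 + 8u^2 - 60u - 144 = (-4/3)(-3u^3 + 33u^2 - 120u + 144) + (52u^2 - 220u + 48)
  -3u^3 + 33u^2 - 120u + 144 = (-(3/52)u + 66/169)(52u^2 - 220u + 48) + (-(5292/169)u + 21168/169)
  52u^2 - 220u + 48 = (-(2197/1323)u + 169/441)(-(5292/169)u + 21168/169) + (0)
Last nonzero remainder: -(5292/169)u + 21168/169. Dividing through by -5292/169 gives the monic gcd u - 4.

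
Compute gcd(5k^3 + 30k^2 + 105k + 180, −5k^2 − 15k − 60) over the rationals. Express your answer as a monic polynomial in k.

k^2 + 3k + 12

By polynomial division,
  5k^3 + 30k^2 + 105k + 180 = (−k − 3)(−5k^2 − 15k − 60) + (0)
Last nonzero remainder: −5k^2 − 15k − 60. Dividing through by −5 gives the monic gcd k^2 + 3k + 12.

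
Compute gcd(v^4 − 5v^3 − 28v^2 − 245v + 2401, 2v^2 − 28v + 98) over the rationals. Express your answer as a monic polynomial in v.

v^2 − 14v + 49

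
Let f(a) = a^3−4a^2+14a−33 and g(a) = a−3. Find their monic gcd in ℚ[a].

Euclidean algorithm in ℚ[a]:
  a^3−4a^2+14a−33 = (a^2−a+11)(a−3) + (0)
The last nonzero remainder a−3 is already monic.

a−3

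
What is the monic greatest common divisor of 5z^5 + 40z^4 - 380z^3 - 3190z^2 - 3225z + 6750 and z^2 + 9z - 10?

Apply the Euclidean algorithm:
  5z^5 + 40z^4 - 380z^3 - 3190z^2 - 3225z + 6750 = (5z^3 - 5z^2 - 285z - 675)(z^2 + 9z - 10) + (0)
The last nonzero remainder z^2 + 9z - 10 is already monic.

z^2 + 9z - 10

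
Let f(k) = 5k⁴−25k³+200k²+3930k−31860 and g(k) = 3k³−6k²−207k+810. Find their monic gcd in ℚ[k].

k²+3k−54

By polynomial division,
  5k⁴−25k³+200k²+3930k−31860 = ((5/3)k−5)(3k³−6k²−207k+810) + (515k²+1545k−27810)
  3k³−6k²−207k+810 = ((3/515)k−3/103)(515k²+1545k−27810) + (0)
Last nonzero remainder: 515k²+1545k−27810. Dividing through by 515 gives the monic gcd k²+3k−54.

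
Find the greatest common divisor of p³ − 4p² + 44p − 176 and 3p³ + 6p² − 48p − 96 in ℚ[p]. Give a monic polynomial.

By polynomial division,
  p³ − 4p² + 44p − 176 = (1/3)(3p³ + 6p² − 48p − 96) + (−6p² + 60p − 144)
  3p³ + 6p² − 48p − 96 = (−(1/2)p − 6)(−6p² + 60p − 144) + (240p − 960)
  −6p² + 60p − 144 = (−(1/40)p + 3/20)(240p − 960) + (0)
Last nonzero remainder: 240p − 960. Dividing through by 240 gives the monic gcd p − 4.

p − 4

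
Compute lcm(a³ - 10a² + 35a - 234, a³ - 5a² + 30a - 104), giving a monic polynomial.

a⁴ - 14a³ + 75a² - 374a + 936

By polynomial division,
  a³ - 10a² + 35a - 234 = (a³ - 5a² + 30a - 104) + (-5a² + 5a - 130)
  a³ - 5a² + 30a - 104 = (-(1/5)a + 4/5)(-5a² + 5a - 130) + (0)
Last nonzero remainder: -5a² + 5a - 130. Dividing through by -5 gives the monic gcd a² - a + 26.
Then lcm(f, g) = f·g / gcd(f, g); expanding and making the result monic gives the answer.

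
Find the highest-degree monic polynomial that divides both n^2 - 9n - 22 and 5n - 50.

By polynomial division,
  n^2 - 9n - 22 = ((1/5)n + 1/5)(5n - 50) + (-12)
  5n - 50 = (-(5/12)n + 25/6)(-12) + (0)
The last nonzero remainder is the constant -12, so the polynomials are coprime and gcd = 1.

1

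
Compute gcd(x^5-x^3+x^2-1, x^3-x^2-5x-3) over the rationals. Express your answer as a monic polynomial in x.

By polynomial division,
  x^5-x^3+x^2-1 = (x^2+x+5)(x^3-x^2-5x-3) + (14x^2+28x+14)
  x^3-x^2-5x-3 = ((1/14)x-3/14)(14x^2+28x+14) + (0)
Last nonzero remainder: 14x^2+28x+14. Dividing through by 14 gives the monic gcd x^2+2x+1.

x^2+2x+1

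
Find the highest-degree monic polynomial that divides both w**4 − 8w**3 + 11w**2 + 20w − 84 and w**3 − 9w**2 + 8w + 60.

Repeated division with remainder:
  w**4 − 8w**3 + 11w**2 + 20w − 84 = (w + 1)(w**3 − 9w**2 + 8w + 60) + (12w**2 − 48w − 144)
  w**3 − 9w**2 + 8w + 60 = ((1/12)w − 5/12)(12w**2 − 48w − 144) + (0)
Last nonzero remainder: 12w**2 − 48w − 144. Dividing through by 12 gives the monic gcd w**2 − 4w − 12.

w**2 − 4w − 12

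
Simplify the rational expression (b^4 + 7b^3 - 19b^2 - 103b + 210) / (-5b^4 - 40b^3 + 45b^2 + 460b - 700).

Apply the Euclidean algorithm:
  b^4 + 7b^3 - 19b^2 - 103b + 210 = (-1/5)(-5b^4 - 40b^3 + 45b^2 + 460b - 700) + (-b^3 - 10b^2 - 11b + 70)
  -5b^4 - 40b^3 + 45b^2 + 460b - 700 = (5b - 10)(-b^3 - 10b^2 - 11b + 70) + (0)
Last nonzero remainder: -b^3 - 10b^2 - 11b + 70. Dividing through by -1 gives the monic gcd b^3 + 10b^2 + 11b - 70.
Cancel b^3 + 10b^2 + 11b - 70 from numerator and denominator to get the reduced form.

(-b + 3)/(5b - 10)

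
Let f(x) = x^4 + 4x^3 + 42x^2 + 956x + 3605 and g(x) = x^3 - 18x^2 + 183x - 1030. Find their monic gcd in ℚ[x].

x^2 - 8x + 103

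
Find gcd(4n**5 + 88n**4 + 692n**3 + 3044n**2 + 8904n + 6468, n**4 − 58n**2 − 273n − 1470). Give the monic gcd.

n**3 + 10n**2 + 42n + 147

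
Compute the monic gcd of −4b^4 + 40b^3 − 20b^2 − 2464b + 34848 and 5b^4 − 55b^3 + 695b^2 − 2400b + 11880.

b^2 − 8b + 88

Apply the Euclidean algorithm:
  −4b^4 + 40b^3 − 20b^2 − 2464b + 34848 = (−4/5)(5b^4 − 55b^3 + 695b^2 − 2400b + 11880) + (−4b^3 + 536b^2 − 4384b + 44352)
  5b^4 − 55b^3 + 695b^2 − 2400b + 11880 = (−(5/4)b − 615/4)(−4b^3 + 536b^2 − 4384b + 44352) + (77625b^2 − 621000b + 6831000)
  −4b^3 + 536b^2 − 4384b + 44352 = (−(4/77625)b + 56/8625)(77625b^2 − 621000b + 6831000) + (0)
Last nonzero remainder: 77625b^2 − 621000b + 6831000. Dividing through by 77625 gives the monic gcd b^2 − 8b + 88.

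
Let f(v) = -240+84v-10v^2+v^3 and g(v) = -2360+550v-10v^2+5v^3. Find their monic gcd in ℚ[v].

-4+v

Apply the Euclidean algorithm:
  v^3-10v^2+84v-240 = (1/5)(5v^3-10v^2+550v-2360) + (-8v^2-26v+232)
  5v^3-10v^2+550v-2360 = (-(5/8)v+105/32)(-8v^2-26v+232) + ((12485/16)v-12485/4)
  -8v^2-26v+232 = (-(128/12485)v-928/12485)((12485/16)v-12485/4) + (0)
Last nonzero remainder: (12485/16)v-12485/4. Dividing through by 12485/16 gives the monic gcd v-4.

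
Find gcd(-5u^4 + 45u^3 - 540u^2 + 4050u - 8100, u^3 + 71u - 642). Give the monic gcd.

Apply the Euclidean algorithm:
  -5u^4 + 45u^3 - 540u^2 + 4050u - 8100 = (-5u + 45)(u^3 + 71u - 642) + (-185u^2 - 2355u + 20790)
  u^3 + 71u - 642 = (-(1/185)u + 471/6845)(-185u^2 - 2355u + 20790) + ((472886/1369)u - 2837316/1369)
  -185u^2 - 2355u + 20790 = (-(253265/472886)u - 4743585/472886)((472886/1369)u - 2837316/1369) + (0)
Last nonzero remainder: (472886/1369)u - 2837316/1369. Dividing through by 472886/1369 gives the monic gcd u - 6.

u - 6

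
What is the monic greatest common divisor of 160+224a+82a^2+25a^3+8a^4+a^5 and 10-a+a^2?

10-a+a^2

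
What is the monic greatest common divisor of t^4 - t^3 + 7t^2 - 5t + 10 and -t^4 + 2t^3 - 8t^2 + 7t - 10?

t^2 - t + 2

Apply the Euclidean algorithm:
  t^4 - t^3 + 7t^2 - 5t + 10 = (-1)(-t^4 + 2t^3 - 8t^2 + 7t - 10) + (t^3 - t^2 + 2t)
  -t^4 + 2t^3 - 8t^2 + 7t - 10 = (-t + 1)(t^3 - t^2 + 2t) + (-5t^2 + 5t - 10)
  t^3 - t^2 + 2t = (-(1/5)t)(-5t^2 + 5t - 10) + (0)
Last nonzero remainder: -5t^2 + 5t - 10. Dividing through by -5 gives the monic gcd t^2 - t + 2.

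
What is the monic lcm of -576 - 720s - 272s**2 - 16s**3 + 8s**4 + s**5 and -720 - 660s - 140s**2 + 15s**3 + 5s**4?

Apply the Euclidean algorithm:
  s**5 + 8s**4 - 16s**3 - 272s**2 - 720s - 576 = ((1/5)s + 1)(5s**4 + 15s**3 - 140s**2 - 660s - 720) + (-3s**3 + 84s + 144)
  5s**4 + 15s**3 - 140s**2 - 660s - 720 = (-(5/3)s - 5)(-3s**3 + 84s + 144) + (0)
Last nonzero remainder: -3s**3 + 84s + 144. Dividing through by -3 gives the monic gcd s**3 - 28s - 48.
Then lcm(f, g) = f·g / gcd(f, g); expanding and making the result monic gives the answer.

-1728 - 2736s - 1536s**2 - 320s**3 + 8s**4 + 11s**5 + s**6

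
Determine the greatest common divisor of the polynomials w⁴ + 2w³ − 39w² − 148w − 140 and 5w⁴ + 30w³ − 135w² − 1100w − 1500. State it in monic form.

Repeated division with remainder:
  w⁴ + 2w³ − 39w² − 148w − 140 = (1/5)(5w⁴ + 30w³ − 135w² − 1100w − 1500) + (−4w³ − 12w² + 72w + 160)
  5w⁴ + 30w³ − 135w² − 1100w − 1500 = (−(5/4)w − 15/4)(−4w³ − 12w² + 72w + 160) + (−90w² − 630w − 900)
  −4w³ − 12w² + 72w + 160 = ((2/45)w − 8/45)(−90w² − 630w − 900) + (0)
Last nonzero remainder: −90w² − 630w − 900. Dividing through by −90 gives the monic gcd w² + 7w + 10.

w² + 7w + 10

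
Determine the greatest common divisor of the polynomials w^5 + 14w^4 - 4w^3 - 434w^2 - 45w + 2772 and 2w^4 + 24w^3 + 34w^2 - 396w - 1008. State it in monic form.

Repeated division with remainder:
  w^5 + 14w^4 - 4w^3 - 434w^2 - 45w + 2772 = ((1/2)w + 1)(2w^4 + 24w^3 + 34w^2 - 396w - 1008) + (-45w^3 - 270w^2 + 855w + 3780)
  2w^4 + 24w^3 + 34w^2 - 396w - 1008 = (-(2/45)w - 4/15)(-45w^3 - 270w^2 + 855w + 3780) + (0)
Last nonzero remainder: -45w^3 - 270w^2 + 855w + 3780. Dividing through by -45 gives the monic gcd w^3 + 6w^2 - 19w - 84.

w^3 + 6w^2 - 19w - 84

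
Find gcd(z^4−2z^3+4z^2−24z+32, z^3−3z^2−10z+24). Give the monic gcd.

Repeated division with remainder:
  z^4−2z^3+4z^2−24z+32 = (z+1)(z^3−3z^2−10z+24) + (17z^2−38z+8)
  z^3−3z^2−10z+24 = ((1/17)z−13/289)(17z^2−38z+8) + (−(3520/289)z+7040/289)
  17z^2−38z+8 = (−(4913/3520)z+289/880)(−(3520/289)z+7040/289) + (0)
Last nonzero remainder: −(3520/289)z+7040/289. Dividing through by −3520/289 gives the monic gcd z−2.

z−2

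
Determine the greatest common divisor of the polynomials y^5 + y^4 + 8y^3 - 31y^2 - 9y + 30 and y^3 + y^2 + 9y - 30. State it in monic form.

Apply the Euclidean algorithm:
  y^5 + y^4 + 8y^3 - 31y^2 - 9y + 30 = (y^2 - 1)(y^3 + y^2 + 9y - 30) + (0)
The last nonzero remainder y^3 + y^2 + 9y - 30 is already monic.

y^3 + y^2 + 9y - 30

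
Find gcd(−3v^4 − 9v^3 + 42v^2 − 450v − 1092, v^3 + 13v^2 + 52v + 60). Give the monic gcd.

Repeated division with remainder:
  −3v^4 − 9v^3 + 42v^2 − 450v − 1092 = (−3v + 30)(v^3 + 13v^2 + 52v + 60) + (−192v^2 − 1830v − 2892)
  v^3 + 13v^2 + 52v + 60 = (−(1/192)v − 37/2048)(−192v^2 − 1830v − 2892) + ((3969/1024)v + 3969/512)
  −192v^2 − 1830v − 2892 = (−(65536/1323)v − 493568/1323)((3969/1024)v + 3969/512) + (0)
Last nonzero remainder: (3969/1024)v + 3969/512. Dividing through by 3969/1024 gives the monic gcd v + 2.

v + 2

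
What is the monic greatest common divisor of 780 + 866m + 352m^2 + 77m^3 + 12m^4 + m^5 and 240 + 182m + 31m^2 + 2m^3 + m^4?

Repeated division with remainder:
  m^5 + 12m^4 + 77m^3 + 352m^2 + 866m + 780 = (m + 10)(m^4 + 2m^3 + 31m^2 + 182m + 240) + (26m^3 - 140m^2 - 1194m - 1620)
  m^4 + 2m^3 + 31m^2 + 182m + 240 = ((1/26)m + 48/169)(26m^3 - 140m^2 - 1194m - 1620) + ((19720/169)m^2 + (98600/169)m + 118320/169)
  26m^3 - 140m^2 - 1194m - 1620 = ((2197/9860)m - 4563/1972)((19720/169)m^2 + (98600/169)m + 118320/169) + (0)
Last nonzero remainder: (19720/169)m^2 + (98600/169)m + 118320/169. Dividing through by 19720/169 gives the monic gcd m^2 + 5m + 6.

6 + 5m + m^2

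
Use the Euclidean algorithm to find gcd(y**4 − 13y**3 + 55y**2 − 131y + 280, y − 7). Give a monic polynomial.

Euclidean algorithm in ℚ[y]:
  y**4 − 13y**3 + 55y**2 − 131y + 280 = (y**3 − 6y**2 + 13y − 40)(y − 7) + (0)
The last nonzero remainder y − 7 is already monic.

y − 7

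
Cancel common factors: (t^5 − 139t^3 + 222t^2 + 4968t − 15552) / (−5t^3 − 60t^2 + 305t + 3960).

Apply the Euclidean algorithm:
  t^5 − 139t^3 + 222t^2 + 4968t − 15552 = (−(1/5)t^2 + (12/5)t − 66/5)(−5t^3 − 60t^2 + 305t + 3960) + (−510t^2 − 510t + 36720)
  −5t^3 − 60t^2 + 305t + 3960 = ((1/102)t + 11/102)(−510t^2 − 510t + 36720) + (0)
Last nonzero remainder: −510t^2 − 510t + 36720. Dividing through by −510 gives the monic gcd t^2 + t − 72.
Cancel t^2 + t − 72 from numerator and denominator to get the reduced form.

(−t^3 + t^2 + 66t − 216)/(5t + 55)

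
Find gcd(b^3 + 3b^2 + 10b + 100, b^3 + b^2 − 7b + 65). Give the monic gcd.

b + 5

Apply the Euclidean algorithm:
  b^3 + 3b^2 + 10b + 100 = (b^3 + b^2 − 7b + 65) + (2b^2 + 17b + 35)
  b^3 + b^2 − 7b + 65 = ((1/2)b − 15/4)(2b^2 + 17b + 35) + ((157/4)b + 785/4)
  2b^2 + 17b + 35 = ((8/157)b + 28/157)((157/4)b + 785/4) + (0)
Last nonzero remainder: (157/4)b + 785/4. Dividing through by 157/4 gives the monic gcd b + 5.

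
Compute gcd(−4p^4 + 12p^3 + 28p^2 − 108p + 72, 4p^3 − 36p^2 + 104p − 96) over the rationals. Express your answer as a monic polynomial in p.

p^2 − 5p + 6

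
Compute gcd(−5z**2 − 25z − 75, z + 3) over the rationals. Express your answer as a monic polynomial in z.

1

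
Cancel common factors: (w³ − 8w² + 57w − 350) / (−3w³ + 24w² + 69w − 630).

Euclidean algorithm in ℚ[w]:
  w³ − 8w² + 57w − 350 = (−1/3)(−3w³ + 24w² + 69w − 630) + (80w − 560)
  −3w³ + 24w² + 69w − 630 = (−(3/80)w² + (3/80)w + 9/8)(80w − 560) + (0)
Last nonzero remainder: 80w − 560. Dividing through by 80 gives the monic gcd w − 7.
Cancel w − 7 from numerator and denominator to get the reduced form.

(−w² + w − 50)/(3w² − 3w − 90)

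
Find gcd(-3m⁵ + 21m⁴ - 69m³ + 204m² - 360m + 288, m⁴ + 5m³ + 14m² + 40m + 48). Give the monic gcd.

Repeated division with remainder:
  -3m⁵ + 21m⁴ - 69m³ + 204m² - 360m + 288 = (-3m + 36)(m⁴ + 5m³ + 14m² + 40m + 48) + (-207m³ - 180m² - 1656m - 1440)
  m⁴ + 5m³ + 14m² + 40m + 48 = (-(1/207)m - 95/4761)(-207m³ - 180m² - 1656m - 1440) + ((1274/529)m² + 10192/529)
  -207m³ - 180m² - 1656m - 1440 = (-(109503/1274)m - 47610/637)((1274/529)m² + 10192/529) + (0)
Last nonzero remainder: (1274/529)m² + 10192/529. Dividing through by 1274/529 gives the monic gcd m² + 8.

m² + 8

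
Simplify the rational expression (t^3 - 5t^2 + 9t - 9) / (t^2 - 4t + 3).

(t^2 - 2t + 3)/(t - 1)

By polynomial division,
  t^3 - 5t^2 + 9t - 9 = (t - 1)(t^2 - 4t + 3) + (2t - 6)
  t^2 - 4t + 3 = ((1/2)t - 1/2)(2t - 6) + (0)
Last nonzero remainder: 2t - 6. Dividing through by 2 gives the monic gcd t - 3.
Cancel t - 3 from numerator and denominator to get the reduced form.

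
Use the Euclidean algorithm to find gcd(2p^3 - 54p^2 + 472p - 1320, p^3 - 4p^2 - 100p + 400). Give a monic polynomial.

p - 10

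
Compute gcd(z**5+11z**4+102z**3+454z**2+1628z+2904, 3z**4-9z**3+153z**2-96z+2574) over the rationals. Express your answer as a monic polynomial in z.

Repeated division with remainder:
  z**5+11z**4+102z**3+454z**2+1628z+2904 = ((1/3)z+14/3)(3z**4-9z**3+153z**2-96z+2574) + (93z**3-228z**2+1218z-9108)
  3z**4-9z**3+153z**2-96z+2574 = ((1/31)z-17/961)(93z**3-228z**2+1218z-9108) + ((105399/961)z**2+(210798/961)z+2318778/961)
  93z**3-228z**2+1218z-9108 = ((29791/35133)z-44206/11711)((105399/961)z**2+(210798/961)z+2318778/961) + (0)
Last nonzero remainder: (105399/961)z**2+(210798/961)z+2318778/961. Dividing through by 105399/961 gives the monic gcd z**2+2z+22.

z**2+2z+22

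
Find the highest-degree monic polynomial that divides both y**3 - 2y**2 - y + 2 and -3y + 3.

Apply the Euclidean algorithm:
  y**3 - 2y**2 - y + 2 = (-(1/3)y**2 + (1/3)y + 2/3)(-3y + 3) + (0)
Last nonzero remainder: -3y + 3. Dividing through by -3 gives the monic gcd y - 1.

y - 1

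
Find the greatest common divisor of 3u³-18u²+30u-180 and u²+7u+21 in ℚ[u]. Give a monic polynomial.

Repeated division with remainder:
  3u³-18u²+30u-180 = (3u-39)(u²+7u+21) + (240u+639)
  u²+7u+21 = ((1/240)u+347/19200)(240u+639) + (60489/6400)
  240u+639 = ((512000/20163)u+454400/6721)(60489/6400) + (0)
The last nonzero remainder is the constant 60489/6400, so the polynomials are coprime and gcd = 1.

1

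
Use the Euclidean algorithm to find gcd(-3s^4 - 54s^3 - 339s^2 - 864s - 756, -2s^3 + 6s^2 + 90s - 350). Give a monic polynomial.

By polynomial division,
  -3s^4 - 54s^3 - 339s^2 - 864s - 756 = ((3/2)s + 63/2)(-2s^3 + 6s^2 + 90s - 350) + (-663s^2 - 3174s + 10269)
  -2s^3 + 6s^2 + 90s - 350 = ((2/663)s - 3442/146523)(-663s^2 - 3174s + 10269) + (-(758912/48841)s - 5312384/48841)
  -663s^2 - 3174s + 10269 = ((32381583/758912)s - 71649747/758912)(-(758912/48841)s - 5312384/48841) + (0)
Last nonzero remainder: -(758912/48841)s - 5312384/48841. Dividing through by -758912/48841 gives the monic gcd s + 7.

s + 7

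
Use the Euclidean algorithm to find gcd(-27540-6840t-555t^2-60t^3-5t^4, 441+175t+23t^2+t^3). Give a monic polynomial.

9+t

Repeated division with remainder:
  -5t^4-60t^3-555t^2-6840t-27540 = (-5t+55)(t^3+23t^2+175t+441) + (-945t^2-14260t-51795)
  t^3+23t^2+175t+441 = (-(1/945)t-299/35721)(-945t^2-14260t-51795) + ((29584/35721)t+29584/3969)
  -945t^2-14260t-51795 = (-(33756345/29584)t-205574355/29584)((29584/35721)t+29584/3969) + (0)
Last nonzero remainder: (29584/35721)t+29584/3969. Dividing through by 29584/35721 gives the monic gcd t+9.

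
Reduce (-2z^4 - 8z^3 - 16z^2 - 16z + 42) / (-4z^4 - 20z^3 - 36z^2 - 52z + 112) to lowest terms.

(z + 3)/(2z + 8)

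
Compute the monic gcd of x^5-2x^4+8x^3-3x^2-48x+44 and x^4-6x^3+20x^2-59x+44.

x^3-2x^2+12x-11

Apply the Euclidean algorithm:
  x^5-2x^4+8x^3-3x^2-48x+44 = (x+4)(x^4-6x^3+20x^2-59x+44) + (12x^3-24x^2+144x-132)
  x^4-6x^3+20x^2-59x+44 = ((1/12)x-1/3)(12x^3-24x^2+144x-132) + (0)
Last nonzero remainder: 12x^3-24x^2+144x-132. Dividing through by 12 gives the monic gcd x^3-2x^2+12x-11.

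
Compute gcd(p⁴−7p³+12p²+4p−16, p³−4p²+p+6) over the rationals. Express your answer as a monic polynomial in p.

By polynomial division,
  p⁴−7p³+12p²+4p−16 = (p−3)(p³−4p²+p+6) + (−p²+p+2)
  p³−4p²+p+6 = (−p+3)(−p²+p+2) + (0)
Last nonzero remainder: −p²+p+2. Dividing through by −1 gives the monic gcd p²−p−2.

p²−p−2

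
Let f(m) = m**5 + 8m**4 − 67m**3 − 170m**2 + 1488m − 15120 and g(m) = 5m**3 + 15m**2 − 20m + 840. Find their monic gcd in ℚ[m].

Repeated division with remainder:
  m**5 + 8m**4 − 67m**3 − 170m**2 + 1488m − 15120 = ((1/5)m**2 + m − 78/5)(5m**3 + 15m**2 − 20m + 840) + (−84m**2 + 336m − 2016)
  5m**3 + 15m**2 − 20m + 840 = (−(5/84)m − 5/12)(−84m**2 + 336m − 2016) + (0)
Last nonzero remainder: −84m**2 + 336m − 2016. Dividing through by −84 gives the monic gcd m**2 − 4m + 24.

m**2 − 4m + 24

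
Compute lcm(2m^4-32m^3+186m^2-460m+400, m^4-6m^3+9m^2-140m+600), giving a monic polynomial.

Euclidean algorithm in ℚ[m]:
  2m^4-32m^3+186m^2-460m+400 = (2)(m^4-6m^3+9m^2-140m+600) + (-20m^3+168m^2-180m-800)
  m^4-6m^3+9m^2-140m+600 = (-(1/20)m-3/25)(-20m^3+168m^2-180m-800) + ((504/25)m^2-(1008/5)m+504)
  -20m^3+168m^2-180m-800 = (-(125/126)m-100/63)((504/25)m^2-(1008/5)m+504) + (0)
Last nonzero remainder: (504/25)m^2-(1008/5)m+504. Dividing through by 504/25 gives the monic gcd m^2-10m+25.
Then lcm(f, g) = f·g / gcd(f, g); expanding and making the result monic gives the answer.

m^6-12m^5+53m^4-242m^3+1512m^2-4720m+4800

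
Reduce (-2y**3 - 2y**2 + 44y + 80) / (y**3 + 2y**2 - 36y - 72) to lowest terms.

(-2y**2 + 2y + 40)/(y**2 - 36)

Euclidean algorithm in ℚ[y]:
  -2y**3 - 2y**2 + 44y + 80 = (-2)(y**3 + 2y**2 - 36y - 72) + (2y**2 - 28y - 64)
  y**3 + 2y**2 - 36y - 72 = ((1/2)y + 8)(2y**2 - 28y - 64) + (220y + 440)
  2y**2 - 28y - 64 = ((1/110)y - 8/55)(220y + 440) + (0)
Last nonzero remainder: 220y + 440. Dividing through by 220 gives the monic gcd y + 2.
Cancel y + 2 from numerator and denominator to get the reduced form.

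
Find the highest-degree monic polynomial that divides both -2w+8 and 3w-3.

1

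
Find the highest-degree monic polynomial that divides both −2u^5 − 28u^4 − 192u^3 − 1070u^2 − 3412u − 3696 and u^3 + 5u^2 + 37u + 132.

By polynomial division,
  −2u^5 − 28u^4 − 192u^3 − 1070u^2 − 3412u − 3696 = (−2u^2 − 18u − 28)(u^3 + 5u^2 + 37u + 132) + (0)
The last nonzero remainder u^3 + 5u^2 + 37u + 132 is already monic.

u^3 + 5u^2 + 37u + 132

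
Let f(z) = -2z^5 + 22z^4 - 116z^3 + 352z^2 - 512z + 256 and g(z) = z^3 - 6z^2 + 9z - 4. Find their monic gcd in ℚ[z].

z^2 - 5z + 4

Apply the Euclidean algorithm:
  -2z^5 + 22z^4 - 116z^3 + 352z^2 - 512z + 256 = (-2z^2 + 10z - 38)(z^3 - 6z^2 + 9z - 4) + (26z^2 - 130z + 104)
  z^3 - 6z^2 + 9z - 4 = ((1/26)z - 1/26)(26z^2 - 130z + 104) + (0)
Last nonzero remainder: 26z^2 - 130z + 104. Dividing through by 26 gives the monic gcd z^2 - 5z + 4.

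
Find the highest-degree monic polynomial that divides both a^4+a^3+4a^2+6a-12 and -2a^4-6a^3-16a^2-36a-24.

By polynomial division,
  a^4+a^3+4a^2+6a-12 = (-1/2)(-2a^4-6a^3-16a^2-36a-24) + (-2a^3-4a^2-12a-24)
  -2a^4-6a^3-16a^2-36a-24 = (a+1)(-2a^3-4a^2-12a-24) + (0)
Last nonzero remainder: -2a^3-4a^2-12a-24. Dividing through by -2 gives the monic gcd a^3+2a^2+6a+12.

a^3+2a^2+6a+12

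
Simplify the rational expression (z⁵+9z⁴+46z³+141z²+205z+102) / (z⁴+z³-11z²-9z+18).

Euclidean algorithm in ℚ[z]:
  z⁵+9z⁴+46z³+141z²+205z+102 = (z+8)(z⁴+z³-11z²-9z+18) + (49z³+238z²+259z-42)
  z⁴+z³-11z²-9z+18 = ((1/49)z-27/343)(49z³+238z²+259z-42) + ((120/49)z²+(600/49)z+720/49)
  49z³+238z²+259z-42 = ((2401/120)z-343/120)((120/49)z²+(600/49)z+720/49) + (0)
Last nonzero remainder: (120/49)z²+(600/49)z+720/49. Dividing through by 120/49 gives the monic gcd z²+5z+6.
Cancel z²+5z+6 from numerator and denominator to get the reduced form.

(z³+4z²+20z+17)/(z²-4z+3)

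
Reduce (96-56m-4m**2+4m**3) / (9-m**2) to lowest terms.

(32-8m-4m**2)/(3+m)

Euclidean algorithm in ℚ[m]:
  4m**3-4m**2-56m+96 = (-4m+4)(-m**2+9) + (-20m+60)
  -m**2+9 = ((1/20)m+3/20)(-20m+60) + (0)
Last nonzero remainder: -20m+60. Dividing through by -20 gives the monic gcd m-3.
Cancel m-3 from numerator and denominator to get the reduced form.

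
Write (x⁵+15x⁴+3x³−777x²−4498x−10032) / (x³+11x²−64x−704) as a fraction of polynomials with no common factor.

Euclidean algorithm in ℚ[x]:
  x⁵+15x⁴+3x³−777x²−4498x−10032 = (x²+4x+23)(x³+11x²−64x−704) + (−70x²−210x+6160)
  x³+11x²−64x−704 = (−(1/70)x−4/35)(−70x²−210x+6160) + (0)
Last nonzero remainder: −70x²−210x+6160. Dividing through by −70 gives the monic gcd x²+3x−88.
Cancel x²+3x−88 from numerator and denominator to get the reduced form.

(x³+12x²+55x+114)/(x+8)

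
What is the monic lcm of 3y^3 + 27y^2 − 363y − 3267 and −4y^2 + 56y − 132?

Euclidean algorithm in ℚ[y]:
  3y^3 + 27y^2 − 363y − 3267 = (−(3/4)y − 69/4)(−4y^2 + 56y − 132) + (504y − 5544)
  −4y^2 + 56y − 132 = (−(1/126)y + 1/42)(504y − 5544) + (0)
Last nonzero remainder: 504y − 5544. Dividing through by 504 gives the monic gcd y − 11.
Then lcm(f, g) = f·g / gcd(f, g); expanding and making the result monic gives the answer.

y^4 + 6y^3 − 148y^2 − 726y + 3267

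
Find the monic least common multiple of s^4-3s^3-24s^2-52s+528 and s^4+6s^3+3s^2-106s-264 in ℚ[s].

By polynomial division,
  s^4-3s^3-24s^2-52s+528 = (s^4+6s^3+3s^2-106s-264) + (-9s^3-27s^2+54s+792)
  s^4+6s^3+3s^2-106s-264 = (-(1/9)s-1/3)(-9s^3-27s^2+54s+792) + (0)
Last nonzero remainder: -9s^3-27s^2+54s+792. Dividing through by -9 gives the monic gcd s^3+3s^2-6s-88.
Then lcm(f, g) = f·g / gcd(f, g); expanding and making the result monic gives the answer.

s^5-33s^3-124s^2+372s+1584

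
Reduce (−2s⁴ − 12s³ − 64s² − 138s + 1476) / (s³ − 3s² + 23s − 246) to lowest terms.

(−2s² − 6s + 36)/(s − 6)

By polynomial division,
  −2s⁴ − 12s³ − 64s² − 138s + 1476 = (−2s − 18)(s³ − 3s² + 23s − 246) + (−72s² − 216s − 2952)
  s³ − 3s² + 23s − 246 = (−(1/72)s + 1/12)(−72s² − 216s − 2952) + (0)
Last nonzero remainder: −72s² − 216s − 2952. Dividing through by −72 gives the monic gcd s² + 3s + 41.
Cancel s² + 3s + 41 from numerator and denominator to get the reduced form.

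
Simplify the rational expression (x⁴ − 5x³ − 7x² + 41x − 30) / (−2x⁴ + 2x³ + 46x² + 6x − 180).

(−x + 1)/(2x + 6)

Euclidean algorithm in ℚ[x]:
  x⁴ − 5x³ − 7x² + 41x − 30 = (−1/2)(−2x⁴ + 2x³ + 46x² + 6x − 180) + (−4x³ + 16x² + 44x − 120)
  −2x⁴ + 2x³ + 46x² + 6x − 180 = ((1/2)x + 3/2)(−4x³ + 16x² + 44x − 120) + (0)
Last nonzero remainder: −4x³ + 16x² + 44x − 120. Dividing through by −4 gives the monic gcd x³ − 4x² − 11x + 30.
Cancel x³ − 4x² − 11x + 30 from numerator and denominator to get the reduced form.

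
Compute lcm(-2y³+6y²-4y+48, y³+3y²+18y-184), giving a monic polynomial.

Euclidean algorithm in ℚ[y]:
  -2y³+6y²-4y+48 = (-2)(y³+3y²+18y-184) + (12y²+32y-320)
  y³+3y²+18y-184 = ((1/12)y+1/36)(12y²+32y-320) + ((394/9)y-1576/9)
  12y²+32y-320 = ((54/197)y+360/197)((394/9)y-1576/9) + (0)
Last nonzero remainder: (394/9)y-1576/9. Dividing through by 394/9 gives the monic gcd y-4.
Then lcm(f, g) = f·g / gcd(f, g); expanding and making the result monic gives the answer.

y⁵+4y⁴+27y³-148y²-76y-1104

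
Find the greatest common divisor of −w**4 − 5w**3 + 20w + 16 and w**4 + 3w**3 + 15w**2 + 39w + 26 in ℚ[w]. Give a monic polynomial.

w**2 + 3w + 2

By polynomial division,
  −w**4 − 5w**3 + 20w + 16 = (−1)(w**4 + 3w**3 + 15w**2 + 39w + 26) + (−2w**3 + 15w**2 + 59w + 42)
  w**4 + 3w**3 + 15w**2 + 39w + 26 = (−(1/2)w − 21/4)(−2w**3 + 15w**2 + 59w + 42) + ((493/4)w**2 + (1479/4)w + 493/2)
  −2w**3 + 15w**2 + 59w + 42 = (−(8/493)w + 84/493)((493/4)w**2 + (1479/4)w + 493/2) + (0)
Last nonzero remainder: (493/4)w**2 + (1479/4)w + 493/2. Dividing through by 493/4 gives the monic gcd w**2 + 3w + 2.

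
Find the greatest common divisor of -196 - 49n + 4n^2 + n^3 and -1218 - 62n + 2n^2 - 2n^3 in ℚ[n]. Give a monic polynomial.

7 + n

Repeated division with remainder:
  n^3 + 4n^2 - 49n - 196 = (-1/2)(-2n^3 + 2n^2 - 62n - 1218) + (5n^2 - 80n - 805)
  -2n^3 + 2n^2 - 62n - 1218 = (-(2/5)n - 6)(5n^2 - 80n - 805) + (-864n - 6048)
  5n^2 - 80n - 805 = (-(5/864)n + 115/864)(-864n - 6048) + (0)
Last nonzero remainder: -864n - 6048. Dividing through by -864 gives the monic gcd n + 7.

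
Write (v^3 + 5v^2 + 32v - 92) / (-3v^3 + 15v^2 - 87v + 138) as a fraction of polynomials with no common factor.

By polynomial division,
  v^3 + 5v^2 + 32v - 92 = (-1/3)(-3v^3 + 15v^2 - 87v + 138) + (10v^2 + 3v - 46)
  -3v^3 + 15v^2 - 87v + 138 = (-(3/10)v + 159/100)(10v^2 + 3v - 46) + (-(10557/100)v + 10557/50)
  10v^2 + 3v - 46 = (-(1000/10557)v - 100/459)(-(10557/100)v + 10557/50) + (0)
Last nonzero remainder: -(10557/100)v + 10557/50. Dividing through by -10557/100 gives the monic gcd v - 2.
Cancel v - 2 from numerator and denominator to get the reduced form.

(-v^2 - 7v - 46)/(3v^2 - 9v + 69)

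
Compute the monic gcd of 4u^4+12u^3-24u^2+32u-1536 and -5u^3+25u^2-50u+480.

u^2+u+16

Apply the Euclidean algorithm:
  4u^4+12u^3-24u^2+32u-1536 = (-(4/5)u-32/5)(-5u^3+25u^2-50u+480) + (96u^2+96u+1536)
  -5u^3+25u^2-50u+480 = (-(5/96)u+5/16)(96u^2+96u+1536) + (0)
Last nonzero remainder: 96u^2+96u+1536. Dividing through by 96 gives the monic gcd u^2+u+16.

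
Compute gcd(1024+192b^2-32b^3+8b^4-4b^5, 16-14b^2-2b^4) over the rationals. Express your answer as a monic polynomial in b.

8+b^2

Euclidean algorithm in ℚ[b]:
  -4b^5+8b^4-32b^3+192b^2+1024 = (2b-4)(-2b^4-14b^2+16) + (-4b^3+136b^2-32b+1088)
  -2b^4-14b^2+16 = ((1/2)b+17)(-4b^3+136b^2-32b+1088) + (-2310b^2-18480)
  -4b^3+136b^2-32b+1088 = ((2/1155)b-68/1155)(-2310b^2-18480) + (0)
Last nonzero remainder: -2310b^2-18480. Dividing through by -2310 gives the monic gcd b^2+8.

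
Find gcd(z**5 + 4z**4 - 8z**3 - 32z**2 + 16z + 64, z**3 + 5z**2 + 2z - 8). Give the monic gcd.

Euclidean algorithm in ℚ[z]:
  z**5 + 4z**4 - 8z**3 - 32z**2 + 16z + 64 = (z**2 - z - 5)(z**3 + 5z**2 + 2z - 8) + (3z**2 + 18z + 24)
  z**3 + 5z**2 + 2z - 8 = ((1/3)z - 1/3)(3z**2 + 18z + 24) + (0)
Last nonzero remainder: 3z**2 + 18z + 24. Dividing through by 3 gives the monic gcd z**2 + 6z + 8.

z**2 + 6z + 8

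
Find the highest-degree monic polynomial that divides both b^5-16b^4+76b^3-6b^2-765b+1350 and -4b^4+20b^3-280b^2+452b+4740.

b^2-2b-15

By polynomial division,
  b^5-16b^4+76b^3-6b^2-765b+1350 = (-(1/4)b+11/4)(-4b^4+20b^3-280b^2+452b+4740) + (-49b^3+877b^2-823b-11685)
  -4b^4+20b^3-280b^2+452b+4740 = ((4/49)b+2528/2401)(-49b^3+877b^2-823b-11685) + (-(2728028/2401)b^2+(5456056/2401)b+40920420/2401)
  -49b^3+877b^2-823b-11685 = ((117649/2728028)b-1870379/2728028)(-(2728028/2401)b^2+(5456056/2401)b+40920420/2401) + (0)
Last nonzero remainder: -(2728028/2401)b^2+(5456056/2401)b+40920420/2401. Dividing through by -2728028/2401 gives the monic gcd b^2-2b-15.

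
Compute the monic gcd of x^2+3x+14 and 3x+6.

1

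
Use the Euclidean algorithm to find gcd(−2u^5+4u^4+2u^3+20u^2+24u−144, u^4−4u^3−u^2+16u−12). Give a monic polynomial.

u^3−3u^2−4u+12

By polynomial division,
  −2u^5+4u^4+2u^3+20u^2+24u−144 = (−2u−4)(u^4−4u^3−u^2+16u−12) + (−16u^3+48u^2+64u−192)
  u^4−4u^3−u^2+16u−12 = (−(1/16)u+1/16)(−16u^3+48u^2+64u−192) + (0)
Last nonzero remainder: −16u^3+48u^2+64u−192. Dividing through by −16 gives the monic gcd u^3−3u^2−4u+12.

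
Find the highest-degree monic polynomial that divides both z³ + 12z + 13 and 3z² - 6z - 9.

Repeated division with remainder:
  z³ + 12z + 13 = ((1/3)z + 2/3)(3z² - 6z - 9) + (19z + 19)
  3z² - 6z - 9 = ((3/19)z - 9/19)(19z + 19) + (0)
Last nonzero remainder: 19z + 19. Dividing through by 19 gives the monic gcd z + 1.

z + 1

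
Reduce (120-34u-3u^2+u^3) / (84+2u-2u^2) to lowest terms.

(-20+9u-u^2)/(-14+2u)

Euclidean algorithm in ℚ[u]:
  u^3-3u^2-34u+120 = (-(1/2)u+1)(-2u^2+2u+84) + (6u+36)
  -2u^2+2u+84 = (-(1/3)u+7/3)(6u+36) + (0)
Last nonzero remainder: 6u+36. Dividing through by 6 gives the monic gcd u+6.
Cancel u+6 from numerator and denominator to get the reduced form.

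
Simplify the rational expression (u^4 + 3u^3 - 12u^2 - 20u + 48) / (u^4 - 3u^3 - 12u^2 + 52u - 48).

Apply the Euclidean algorithm:
  u^4 + 3u^3 - 12u^2 - 20u + 48 = (u^4 - 3u^3 - 12u^2 + 52u - 48) + (6u^3 - 72u + 96)
  u^4 - 3u^3 - 12u^2 + 52u - 48 = ((1/6)u - 1/2)(6u^3 - 72u + 96) + (0)
Last nonzero remainder: 6u^3 - 72u + 96. Dividing through by 6 gives the monic gcd u^3 - 12u + 16.
Cancel u^3 - 12u + 16 from numerator and denominator to get the reduced form.

(u + 3)/(u - 3)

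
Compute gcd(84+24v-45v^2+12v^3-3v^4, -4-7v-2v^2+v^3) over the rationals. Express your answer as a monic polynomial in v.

1+v

By polynomial division,
  -3v^4+12v^3-45v^2+24v+84 = (-3v+6)(v^3-2v^2-7v-4) + (-54v^2+54v+108)
  v^3-2v^2-7v-4 = (-(1/54)v+1/54)(-54v^2+54v+108) + (-6v-6)
  -54v^2+54v+108 = (9v-18)(-6v-6) + (0)
Last nonzero remainder: -6v-6. Dividing through by -6 gives the monic gcd v+1.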